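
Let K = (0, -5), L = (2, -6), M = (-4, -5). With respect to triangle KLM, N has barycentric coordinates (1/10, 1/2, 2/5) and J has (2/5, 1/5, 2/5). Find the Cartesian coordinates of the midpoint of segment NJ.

(-9/10, -107/20)

Barycentric coordinates of the midpoint are the average: (1/4, 7/20, 2/5).
Converting: (1/4)·K + (7/20)·L + (2/5)·M = (-9/10, -107/20).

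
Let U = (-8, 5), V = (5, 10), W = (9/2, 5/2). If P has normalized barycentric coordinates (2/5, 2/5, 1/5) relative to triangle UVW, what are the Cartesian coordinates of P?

P = (2/5)·U + (2/5)·V + (1/5)·W.
x-coordinate: (2/5)·(-8) + (2/5)·5 + (1/5)·(9/2) = -3/10.
y-coordinate: (2/5)·5 + (2/5)·10 + (1/5)·(5/2) = 13/2.

(-3/10, 13/2)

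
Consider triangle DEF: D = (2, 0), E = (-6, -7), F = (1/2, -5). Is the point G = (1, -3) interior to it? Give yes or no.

yes

Barycentric coordinates of G: (24/59, 1/59, 34/59).
The three coordinates are positive, positive, positive; a point is interior exactly when all three are positive.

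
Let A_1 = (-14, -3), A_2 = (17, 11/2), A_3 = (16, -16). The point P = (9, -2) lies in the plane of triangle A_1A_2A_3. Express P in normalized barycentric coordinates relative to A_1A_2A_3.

(1/4, 1/2, 1/4)

Signed area of the reference triangle: [A_1A_2A_3] = ½·((-14)·(11/2−(-16)) + 17·(-16−(-3)) + 16·(-3−(11/2))) = ½·(-301 − 221 − 136) = -329.
[PA_2A_3] = ½·(9·(11/2−(-16)) + 17·(-16−(-2)) + 16·(-2−(11/2))) = ½·(387/2 − 238 − 120) = -329/4, so the A_1-coordinate is (-329/4)/(-329) = 1/4.
[A_1PA_3] = ½·((-14)·(-2−(-16)) + 9·(-16−(-3)) + 16·(-3−(-2))) = ½·(-196 − 117 − 16) = -329/2, so the A_2-coordinate is 1/2.
[A_1A_2P] = ½·((-14)·(11/2−(-2)) + 17·(-2−(-3)) + 9·(-3−(11/2))) = ½·(-105 + 17 − 153/2) = -329/4, so the A_3-coordinate is 1/4.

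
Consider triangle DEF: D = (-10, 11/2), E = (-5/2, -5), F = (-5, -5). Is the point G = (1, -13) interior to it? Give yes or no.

Barycentric coordinates of G: (-16/21, 92/105, 31/35).
The three coordinates are negative, positive, positive; a point is interior exactly when all three are positive.

no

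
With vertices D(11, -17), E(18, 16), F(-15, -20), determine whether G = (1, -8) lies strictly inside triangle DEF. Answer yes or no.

Barycentric coordinates of G: (20/93, 88/279, 131/279).
The three coordinates are positive, positive, positive; a point is interior exactly when all three are positive.

yes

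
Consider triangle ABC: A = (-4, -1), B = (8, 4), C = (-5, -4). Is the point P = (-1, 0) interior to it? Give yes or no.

yes

Barycentric coordinates of P: (20/31, 8/31, 3/31).
The three coordinates are positive, positive, positive; a point is interior exactly when all three are positive.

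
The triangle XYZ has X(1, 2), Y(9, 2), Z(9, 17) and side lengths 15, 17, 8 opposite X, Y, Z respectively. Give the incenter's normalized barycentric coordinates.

The incenter has barycentric coordinates proportional to the opposite side lengths: (15 : 17 : 8).
Normalizing by 15+17+8 = 40 gives (3/8, 17/40, 1/5).

(3/8, 17/40, 1/5)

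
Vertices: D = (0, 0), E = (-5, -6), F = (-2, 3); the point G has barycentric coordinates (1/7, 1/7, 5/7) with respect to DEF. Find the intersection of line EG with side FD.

(-5/3, 5/2)

Line EG meets FD where the E-coordinate vanishes; zeroing G's E-weight and renormalizing leaves F, D-weights 5/7 : 1/7 → (5/6, 1/6).
So H = (5/6)·F + (1/6)·D = (-5/3, 5/2).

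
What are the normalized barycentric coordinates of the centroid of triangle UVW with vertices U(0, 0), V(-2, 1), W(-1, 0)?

The centroid is the average of the vertices, so each weight is 1/3.

(1/3, 1/3, 1/3)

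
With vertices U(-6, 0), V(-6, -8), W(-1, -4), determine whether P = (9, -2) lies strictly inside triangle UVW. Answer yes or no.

Barycentric coordinates of P: (-3/4, -5/4, 3).
The three coordinates are negative, negative, positive; a point is interior exactly when all three are positive.

no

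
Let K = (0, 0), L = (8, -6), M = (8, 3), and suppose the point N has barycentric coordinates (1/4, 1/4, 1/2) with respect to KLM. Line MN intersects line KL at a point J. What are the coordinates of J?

Line MN meets KL where the M-coordinate vanishes; zeroing N's M-weight and renormalizing leaves K, L-weights 1/4 : 1/4 → (1/2, 1/2).
So J = (1/2)·K + (1/2)·L = (4, -3).

(4, -3)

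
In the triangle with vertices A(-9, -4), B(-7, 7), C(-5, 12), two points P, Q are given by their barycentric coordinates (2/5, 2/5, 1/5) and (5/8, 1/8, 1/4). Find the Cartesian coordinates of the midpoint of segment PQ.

Barycentric coordinates of the midpoint are the average: (41/80, 21/80, 9/40).
Converting: (41/80)·A + (21/80)·B + (9/40)·C = (-303/40, 199/80).

(-303/40, 199/80)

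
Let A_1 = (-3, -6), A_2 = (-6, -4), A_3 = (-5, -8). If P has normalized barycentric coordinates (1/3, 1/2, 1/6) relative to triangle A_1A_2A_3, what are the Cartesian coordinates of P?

(-29/6, -16/3)

P = (1/3)·A_1 + (1/2)·A_2 + (1/6)·A_3.
x-coordinate: (1/3)·(-3) + (1/2)·(-6) + (1/6)·(-5) = -29/6.
y-coordinate: (1/3)·(-6) + (1/2)·(-4) + (1/6)·(-8) = -16/3.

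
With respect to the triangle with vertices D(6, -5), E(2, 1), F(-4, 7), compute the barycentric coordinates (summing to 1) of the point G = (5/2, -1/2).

Signed area of the reference triangle: [DEF] = ½·(6·(1−7) + 2·(7−(-5)) + (-4)·(-5−1)) = ½·(-36 + 24 + 24) = 6.
[GEF] = ½·((5/2)·(1−7) + 2·(7−(-1/2)) + (-4)·(-1/2−1)) = ½·(-15 + 15 + 6) = 3, so the D-coordinate is 3/6 = 1/2.
[DGF] = ½·(6·(-1/2−7) + (5/2)·(7−(-5)) + (-4)·(-5−(-1/2))) = ½·(-45 + 30 + 18) = 3/2, so the E-coordinate is 1/4.
[DEG] = ½·(6·(1−(-1/2)) + 2·(-1/2−(-5)) + (5/2)·(-5−1)) = ½·(9 + 9 − 15) = 3/2, so the F-coordinate is 1/4.

(1/2, 1/4, 1/4)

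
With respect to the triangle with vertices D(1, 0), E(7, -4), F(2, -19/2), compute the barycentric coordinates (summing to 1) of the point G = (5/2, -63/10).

(1/4, 3/20, 3/5)

Signed area of the reference triangle: [DEF] = ½·(1·(-4−(-19/2)) + 7·(-19/2−0) + 2·(0−(-4))) = ½·(11/2 − 133/2 + 8) = -53/2.
[GEF] = ½·((5/2)·(-4−(-19/2)) + 7·(-19/2−(-63/10)) + 2·(-63/10−(-4))) = ½·(55/4 − 112/5 − 23/5) = -53/8, so the D-coordinate is (-53/8)/(-53/2) = 1/4.
[DGF] = ½·(1·(-63/10−(-19/2)) + (5/2)·(-19/2−0) + 2·(0−(-63/10))) = ½·(16/5 − 95/4 + 63/5) = -159/40, so the E-coordinate is 3/20.
[DEG] = ½·(1·(-4−(-63/10)) + 7·(-63/10−0) + (5/2)·(0−(-4))) = ½·(23/10 − 441/10 + 10) = -159/10, so the F-coordinate is 3/5.
Check: 1/4 + 3/20 + 3/5 = 1.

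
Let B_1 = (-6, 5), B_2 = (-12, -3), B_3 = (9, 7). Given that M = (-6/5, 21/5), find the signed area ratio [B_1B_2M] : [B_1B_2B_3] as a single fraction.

2/5

[B_1B_2B_3] = ½·((-6)·(-3−7) + (-12)·(7−5) + 9·(5−(-3))) = ½·(60 − 24 + 72) = 54.
[B_1B_2M] = ½·((-6)·(-3−(21/5)) + (-12)·(21/5−5) + (-6/5)·(5−(-3))) = ½·(216/5 + 48/5 − 48/5) = 108/5, so the ratio is (108/5)/54 = 2/5.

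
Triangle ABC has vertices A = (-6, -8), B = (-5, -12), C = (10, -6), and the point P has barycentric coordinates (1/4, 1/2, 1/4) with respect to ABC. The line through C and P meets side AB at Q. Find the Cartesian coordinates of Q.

(-16/3, -32/3)

Line CP meets AB where the C-coordinate vanishes; zeroing P's C-weight and renormalizing leaves A, B-weights 1/4 : 1/2 → (1/3, 2/3).
So Q = (1/3)·A + (2/3)·B = (-16/3, -32/3).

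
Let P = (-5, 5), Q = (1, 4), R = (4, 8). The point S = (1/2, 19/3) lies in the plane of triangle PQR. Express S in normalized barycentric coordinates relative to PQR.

Signed area of the reference triangle: [PQR] = ½·((-5)·(4−8) + 1·(8−5) + 4·(5−4)) = ½·(20 + 3 + 4) = 27/2.
[SQR] = ½·((1/2)·(4−8) + 1·(8−(19/3)) + 4·(19/3−4)) = ½·(-2 + 5/3 + 28/3) = 9/2, so the P-coordinate is (9/2)/(27/2) = 1/3.
[PSR] = ½·((-5)·(19/3−8) + (1/2)·(8−5) + 4·(5−(19/3))) = ½·(25/3 + 3/2 − 16/3) = 9/4, so the Q-coordinate is 1/6.
[PQS] = ½·((-5)·(4−(19/3)) + 1·(19/3−5) + (1/2)·(5−4)) = ½·(35/3 + 4/3 + 1/2) = 27/4, so the R-coordinate is 1/2.

(1/3, 1/6, 1/2)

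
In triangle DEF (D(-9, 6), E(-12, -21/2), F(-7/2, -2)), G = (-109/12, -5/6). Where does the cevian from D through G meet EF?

(-55/6, -23/3)

Barycentric coordinates of G with respect to DEF: (1/2, 1/3, 1/6).
On side EF the D-coordinate is zero; dropping G's D-weight 1/2 and renormalizing the remaining 1/3 : 1/6 gives weights 2/3, 1/3 on E, F.
H = (2/3)·(-12, -21/2) + (1/3)·(-7/2, -2) = (-55/6, -23/3).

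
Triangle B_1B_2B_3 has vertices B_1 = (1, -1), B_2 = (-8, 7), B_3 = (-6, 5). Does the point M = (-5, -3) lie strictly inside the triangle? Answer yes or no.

Barycentric coordinates of M: (-7, -25, 33).
The three coordinates are negative, negative, positive; a point is interior exactly when all three are positive.

no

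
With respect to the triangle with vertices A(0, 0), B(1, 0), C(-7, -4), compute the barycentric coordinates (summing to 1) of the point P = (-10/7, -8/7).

(1/7, 4/7, 2/7)

Signed area of the reference triangle: [ABC] = ½·(0·(0−(-4)) + 1·(-4−0) + (-7)·(0−0)) = ½·(0 − 4 + 0) = -2.
[PBC] = ½·((-10/7)·(0−(-4)) + 1·(-4−(-8/7)) + (-7)·(-8/7−0)) = ½·(-40/7 − 20/7 + 8) = -2/7, so the A-coordinate is (-2/7)/(-2) = 1/7.
[APC] = ½·(0·(-8/7−(-4)) + (-10/7)·(-4−0) + (-7)·(0−(-8/7))) = ½·(0 + 40/7 − 8) = -8/7, so the B-coordinate is 4/7.
[ABP] = ½·(0·(0−(-8/7)) + 1·(-8/7−0) + (-10/7)·(0−0)) = ½·(0 − 8/7 + 0) = -4/7, so the C-coordinate is 2/7.
Check: 1/7 + 4/7 + 2/7 = 1.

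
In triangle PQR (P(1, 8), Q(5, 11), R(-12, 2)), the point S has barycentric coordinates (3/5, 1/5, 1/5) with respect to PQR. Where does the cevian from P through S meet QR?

Line PS meets QR where the P-coordinate vanishes; zeroing S's P-weight and renormalizing leaves Q, R-weights 1/5 : 1/5 → (1/2, 1/2).
So T = (1/2)·Q + (1/2)·R = (-7/2, 13/2).

(-7/2, 13/2)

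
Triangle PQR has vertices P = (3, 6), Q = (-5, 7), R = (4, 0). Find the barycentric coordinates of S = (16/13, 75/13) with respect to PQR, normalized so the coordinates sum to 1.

(9/13, 3/13, 1/13)

Signed area of the reference triangle: [PQR] = ½·(3·(7−0) + (-5)·(0−6) + 4·(6−7)) = ½·(21 + 30 − 4) = 47/2.
[SQR] = ½·((16/13)·(7−0) + (-5)·(0−(75/13)) + 4·(75/13−7)) = ½·(112/13 + 375/13 − 64/13) = 423/26, so the P-coordinate is (423/26)/(47/2) = 9/13.
[PSR] = ½·(3·(75/13−0) + (16/13)·(0−6) + 4·(6−(75/13))) = ½·(225/13 − 96/13 + 12/13) = 141/26, so the Q-coordinate is 3/13.
[PQS] = ½·(3·(7−(75/13)) + (-5)·(75/13−6) + (16/13)·(6−7)) = ½·(48/13 + 15/13 − 16/13) = 47/26, so the R-coordinate is 1/13.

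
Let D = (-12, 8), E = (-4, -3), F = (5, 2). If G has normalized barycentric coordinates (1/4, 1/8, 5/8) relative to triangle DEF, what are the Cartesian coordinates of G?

(-3/8, 23/8)

G = (1/4)·D + (1/8)·E + (5/8)·F.
x-coordinate: (1/4)·(-12) + (1/8)·(-4) + (5/8)·5 = -3/8.
y-coordinate: (1/4)·8 + (1/8)·(-3) + (5/8)·2 = 23/8.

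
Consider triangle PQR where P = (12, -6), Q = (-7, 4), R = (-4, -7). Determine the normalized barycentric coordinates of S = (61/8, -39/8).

Signed area of the reference triangle: [PQR] = ½·(12·(4−(-7)) + (-7)·(-7−(-6)) + (-4)·(-6−4)) = ½·(132 + 7 + 40) = 179/2.
[SQR] = ½·((61/8)·(4−(-7)) + (-7)·(-7−(-39/8)) + (-4)·(-39/8−4)) = ½·(671/8 + 119/8 + 71/2) = 537/8, so the P-coordinate is (537/8)/(179/2) = 3/4.
[PSR] = ½·(12·(-39/8−(-7)) + (61/8)·(-7−(-6)) + (-4)·(-6−(-39/8))) = ½·(51/2 − 61/8 + 9/2) = 179/16, so the Q-coordinate is 1/8.
[PQS] = ½·(12·(4−(-39/8)) + (-7)·(-39/8−(-6)) + (61/8)·(-6−4)) = ½·(213/2 − 63/8 − 305/4) = 179/16, so the R-coordinate is 1/8.

(3/4, 1/8, 1/8)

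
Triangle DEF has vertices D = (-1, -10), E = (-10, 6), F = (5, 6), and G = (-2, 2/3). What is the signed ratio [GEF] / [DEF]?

1/3

[DEF] = ½·((-1)·(6−6) + (-10)·(6−(-10)) + 5·(-10−6)) = ½·(0 − 160 − 80) = -120.
[GEF] = ½·((-2)·(6−6) + (-10)·(6−(2/3)) + 5·(2/3−6)) = ½·(0 − 160/3 − 80/3) = -40, so the ratio is (-40)/(-120) = 1/3.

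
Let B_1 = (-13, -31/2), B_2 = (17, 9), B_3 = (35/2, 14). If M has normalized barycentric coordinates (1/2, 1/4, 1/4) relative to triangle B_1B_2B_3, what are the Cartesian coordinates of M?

(17/8, -2)

M = (1/2)·B_1 + (1/4)·B_2 + (1/4)·B_3.
x-coordinate: (1/2)·(-13) + (1/4)·17 + (1/4)·(35/2) = 17/8.
y-coordinate: (1/2)·(-31/2) + (1/4)·9 + (1/4)·14 = -2.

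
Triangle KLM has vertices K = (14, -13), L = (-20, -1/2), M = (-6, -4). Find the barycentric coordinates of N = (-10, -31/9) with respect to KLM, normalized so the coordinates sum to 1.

(1/9, 4/9, 4/9)

Signed area of the reference triangle: [KLM] = ½·(14·(-1/2−(-4)) + (-20)·(-4−(-13)) + (-6)·(-13−(-1/2))) = ½·(49 − 180 + 75) = -28.
[NLM] = ½·((-10)·(-1/2−(-4)) + (-20)·(-4−(-31/9)) + (-6)·(-31/9−(-1/2))) = ½·(-35 + 100/9 + 53/3) = -28/9, so the K-coordinate is (-28/9)/(-28) = 1/9.
[KNM] = ½·(14·(-31/9−(-4)) + (-10)·(-4−(-13)) + (-6)·(-13−(-31/9))) = ½·(70/9 − 90 + 172/3) = -112/9, so the L-coordinate is 4/9.
[KLN] = ½·(14·(-1/2−(-31/9)) + (-20)·(-31/9−(-13)) + (-10)·(-13−(-1/2))) = ½·(371/9 − 1720/9 + 125) = -112/9, so the M-coordinate is 4/9.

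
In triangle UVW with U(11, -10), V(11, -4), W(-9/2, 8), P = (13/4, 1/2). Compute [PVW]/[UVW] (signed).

[UVW] = ½·(11·(-4−8) + 11·(8−(-10)) + (-9/2)·(-10−(-4))) = ½·(-132 + 198 + 27) = 93/2.
[PVW] = ½·((13/4)·(-4−8) + 11·(8−(1/2)) + (-9/2)·(1/2−(-4))) = ½·(-39 + 165/2 − 81/4) = 93/8, so the ratio is (93/8)/(93/2) = 1/4.

1/4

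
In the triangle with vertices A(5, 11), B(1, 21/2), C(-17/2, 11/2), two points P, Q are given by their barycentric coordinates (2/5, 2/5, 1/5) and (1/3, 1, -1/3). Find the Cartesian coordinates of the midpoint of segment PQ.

Barycentric coordinates of the midpoint are the average: (11/30, 7/10, -1/15).
Converting: (11/30)·A + (7/10)·B + (-1/15)·C = (31/10, 661/60).

(31/10, 661/60)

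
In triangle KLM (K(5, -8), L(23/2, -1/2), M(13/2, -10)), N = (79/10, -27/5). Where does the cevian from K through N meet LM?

(59/6, -11/3)

Barycentric coordinates of N with respect to KLM: (2/5, 2/5, 1/5).
On side LM the K-coordinate is zero; dropping N's K-weight 2/5 and renormalizing the remaining 2/5 : 1/5 gives weights 2/3, 1/3 on L, M.
J = (2/3)·(23/2, -1/2) + (1/3)·(13/2, -10) = (59/6, -11/3).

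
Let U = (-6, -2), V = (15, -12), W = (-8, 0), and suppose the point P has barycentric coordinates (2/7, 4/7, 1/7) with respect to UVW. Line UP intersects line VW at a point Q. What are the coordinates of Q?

Line UP meets VW where the U-coordinate vanishes; zeroing P's U-weight and renormalizing leaves V, W-weights 4/7 : 1/7 → (4/5, 1/5).
So Q = (4/5)·V + (1/5)·W = (52/5, -48/5).

(52/5, -48/5)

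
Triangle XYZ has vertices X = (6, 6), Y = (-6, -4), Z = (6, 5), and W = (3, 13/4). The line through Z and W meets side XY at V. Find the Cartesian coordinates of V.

Barycentric coordinates of W with respect to XYZ: (1/2, 1/4, 1/4).
On side XY the Z-coordinate is zero; dropping W's Z-weight 1/4 and renormalizing the remaining 1/2 : 1/4 gives weights 2/3, 1/3 on X, Y.
V = (2/3)·(6, 6) + (1/3)·(-6, -4) = (2, 8/3).

(2, 8/3)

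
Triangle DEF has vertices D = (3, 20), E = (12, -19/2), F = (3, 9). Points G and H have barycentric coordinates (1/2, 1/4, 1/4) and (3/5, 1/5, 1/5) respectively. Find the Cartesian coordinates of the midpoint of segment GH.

Barycentric coordinates of the midpoint are the average: (11/20, 9/40, 9/40).
Converting: (11/20)·D + (9/40)·E + (9/40)·F = (201/40, 871/80).

(201/40, 871/80)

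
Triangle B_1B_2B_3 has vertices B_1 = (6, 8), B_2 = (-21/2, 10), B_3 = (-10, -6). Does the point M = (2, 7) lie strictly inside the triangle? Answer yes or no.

Barycentric coordinates of M: (397/526, 40/263, 49/526).
The three coordinates are positive, positive, positive; a point is interior exactly when all three are positive.

yes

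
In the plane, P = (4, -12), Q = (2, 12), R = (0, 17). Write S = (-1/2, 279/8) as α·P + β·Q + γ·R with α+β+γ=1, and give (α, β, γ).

(-7/8, 3/2, 3/8)

Signed area of the reference triangle: [PQR] = ½·(4·(12−17) + 2·(17−(-12)) + 0·(-12−12)) = ½·(-20 + 58 + 0) = 19.
[SQR] = ½·((-1/2)·(12−17) + 2·(17−(279/8)) + 0·(279/8−12)) = ½·(5/2 − 143/4 + 0) = -133/8, so the P-coordinate is (-133/8)/19 = -7/8.
[PSR] = ½·(4·(279/8−17) + (-1/2)·(17−(-12)) + 0·(-12−(279/8))) = ½·(143/2 − 29/2 + 0) = 57/2, so the Q-coordinate is 3/2.
[PQS] = ½·(4·(12−(279/8)) + 2·(279/8−(-12)) + (-1/2)·(-12−12)) = ½·(-183/2 + 375/4 + 12) = 57/8, so the R-coordinate is 3/8.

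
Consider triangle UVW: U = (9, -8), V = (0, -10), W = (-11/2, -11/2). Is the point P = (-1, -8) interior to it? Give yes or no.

yes

Barycentric coordinates of P: (13/103, 50/103, 40/103).
The three coordinates are positive, positive, positive; a point is interior exactly when all three are positive.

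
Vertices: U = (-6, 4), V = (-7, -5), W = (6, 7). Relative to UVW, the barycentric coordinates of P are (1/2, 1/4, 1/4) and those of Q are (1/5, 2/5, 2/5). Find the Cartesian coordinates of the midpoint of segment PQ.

(-97/40, 41/20)

Barycentric coordinates of the midpoint are the average: (7/20, 13/40, 13/40).
Converting: (7/20)·U + (13/40)·V + (13/40)·W = (-97/40, 41/20).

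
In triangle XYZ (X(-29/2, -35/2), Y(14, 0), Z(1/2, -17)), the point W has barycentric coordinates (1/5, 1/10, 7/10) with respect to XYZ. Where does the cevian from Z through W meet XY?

Line ZW meets XY where the Z-coordinate vanishes; zeroing W's Z-weight and renormalizing leaves X, Y-weights 1/5 : 1/10 → (2/3, 1/3).
So V = (2/3)·X + (1/3)·Y = (-5, -35/3).

(-5, -35/3)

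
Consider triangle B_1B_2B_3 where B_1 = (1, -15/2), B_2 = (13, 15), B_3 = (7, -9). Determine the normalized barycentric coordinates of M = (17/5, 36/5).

(6/5, 3/5, -4/5)

Signed area of the reference triangle: [B_1B_2B_3] = ½·(1·(15−(-9)) + 13·(-9−(-15/2)) + 7·(-15/2−15)) = ½·(24 − 39/2 − 315/2) = -153/2.
[MB_2B_3] = ½·((17/5)·(15−(-9)) + 13·(-9−(36/5)) + 7·(36/5−15)) = ½·(408/5 − 1053/5 − 273/5) = -459/5, so the B_1-coordinate is (-459/5)/(-153/2) = 6/5.
[B_1MB_3] = ½·(1·(36/5−(-9)) + (17/5)·(-9−(-15/2)) + 7·(-15/2−(36/5))) = ½·(81/5 − 51/10 − 1029/10) = -459/10, so the B_2-coordinate is 3/5.
[B_1B_2M] = ½·(1·(15−(36/5)) + 13·(36/5−(-15/2)) + (17/5)·(-15/2−15)) = ½·(39/5 + 1911/10 − 153/2) = 306/5, so the B_3-coordinate is -4/5.
Check: 6/5 + 3/5 − 4/5 = 1.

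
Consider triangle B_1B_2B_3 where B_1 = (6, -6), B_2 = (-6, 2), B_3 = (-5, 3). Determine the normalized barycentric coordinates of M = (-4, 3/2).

(1/8, 3/8, 1/2)

Signed area of the reference triangle: [B_1B_2B_3] = ½·(6·(2−3) + (-6)·(3−(-6)) + (-5)·(-6−2)) = ½·(-6 − 54 + 40) = -10.
[MB_2B_3] = ½·((-4)·(2−3) + (-6)·(3−(3/2)) + (-5)·(3/2−2)) = ½·(4 − 9 + 5/2) = -5/4, so the B_1-coordinate is (-5/4)/(-10) = 1/8.
[B_1MB_3] = ½·(6·(3/2−3) + (-4)·(3−(-6)) + (-5)·(-6−(3/2))) = ½·(-9 − 36 + 75/2) = -15/4, so the B_2-coordinate is 3/8.
[B_1B_2M] = ½·(6·(2−(3/2)) + (-6)·(3/2−(-6)) + (-4)·(-6−2)) = ½·(3 − 45 + 32) = -5, so the B_3-coordinate is 1/2.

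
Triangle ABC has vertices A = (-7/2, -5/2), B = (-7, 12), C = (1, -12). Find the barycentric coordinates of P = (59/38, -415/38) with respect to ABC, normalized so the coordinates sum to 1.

(-13/19, 6/19, 26/19)

Signed area of the reference triangle: [ABC] = ½·((-7/2)·(12−(-12)) + (-7)·(-12−(-5/2)) + 1·(-5/2−12)) = ½·(-84 + 133/2 − 29/2) = -16.
[PBC] = ½·((59/38)·(12−(-12)) + (-7)·(-12−(-415/38)) + 1·(-415/38−12)) = ½·(708/19 + 287/38 − 871/38) = 208/19, so the A-coordinate is (208/19)/(-16) = -13/19.
[APC] = ½·((-7/2)·(-415/38−(-12)) + (59/38)·(-12−(-5/2)) + 1·(-5/2−(-415/38))) = ½·(-287/76 − 59/4 + 160/19) = -96/19, so the B-coordinate is 6/19.
[ABP] = ½·((-7/2)·(12−(-415/38)) + (-7)·(-415/38−(-5/2)) + (59/38)·(-5/2−12)) = ½·(-6097/76 + 1120/19 − 1711/76) = -416/19, so the C-coordinate is 26/19.
Check: -13/19 + 6/19 + 26/19 = 1.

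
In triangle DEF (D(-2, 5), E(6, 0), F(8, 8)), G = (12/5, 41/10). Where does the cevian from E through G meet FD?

Barycentric coordinates of G with respect to DEF: (1/2, 3/10, 1/5).
On side FD the E-coordinate is zero; dropping G's E-weight 3/10 and renormalizing the remaining 1/5 : 1/2 gives weights 2/7, 5/7 on F, D.
H = (2/7)·(8, 8) + (5/7)·(-2, 5) = (6/7, 41/7).

(6/7, 41/7)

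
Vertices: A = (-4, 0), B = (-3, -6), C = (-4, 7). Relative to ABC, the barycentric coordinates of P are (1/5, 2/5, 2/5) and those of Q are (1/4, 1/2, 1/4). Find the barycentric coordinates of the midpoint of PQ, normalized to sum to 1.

Since both coordinate triples sum to 1, the midpoint's barycentrics are the componentwise average.
(1/5+1/4)/2 = 9/40; similarly 9/20 and 13/40.

(9/40, 9/20, 13/40)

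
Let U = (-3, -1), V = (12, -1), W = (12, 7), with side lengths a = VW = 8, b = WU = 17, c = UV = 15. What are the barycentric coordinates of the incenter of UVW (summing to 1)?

The incenter has barycentric coordinates proportional to the opposite side lengths: (8 : 17 : 15).
Normalizing by 8+17+15 = 40 gives (1/5, 17/40, 3/8).

(1/5, 17/40, 3/8)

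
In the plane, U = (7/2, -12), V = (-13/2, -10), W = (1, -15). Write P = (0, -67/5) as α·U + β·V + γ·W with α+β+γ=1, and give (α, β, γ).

Signed area of the reference triangle: [UVW] = ½·((7/2)·(-10−(-15)) + (-13/2)·(-15−(-12)) + 1·(-12−(-10))) = ½·(35/2 + 39/2 − 2) = 35/2.
[PVW] = ½·(0·(-10−(-15)) + (-13/2)·(-15−(-67/5)) + 1·(-67/5−(-10))) = ½·(0 + 52/5 − 17/5) = 7/2, so the U-coordinate is (7/2)/(35/2) = 1/5.
[UPW] = ½·((7/2)·(-67/5−(-15)) + 0·(-15−(-12)) + 1·(-12−(-67/5))) = ½·(28/5 + 0 + 7/5) = 7/2, so the V-coordinate is 1/5.
[UVP] = ½·((7/2)·(-10−(-67/5)) + (-13/2)·(-67/5−(-12)) + 0·(-12−(-10))) = ½·(119/10 + 91/10 + 0) = 21/2, so the W-coordinate is 3/5.

(1/5, 1/5, 3/5)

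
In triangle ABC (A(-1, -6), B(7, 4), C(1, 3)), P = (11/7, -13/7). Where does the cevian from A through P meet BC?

Barycentric coordinates of P with respect to ABC: (4/7, 2/7, 1/7).
On side BC the A-coordinate is zero; dropping P's A-weight 4/7 and renormalizing the remaining 2/7 : 1/7 gives weights 2/3, 1/3 on B, C.
Q = (2/3)·(7, 4) + (1/3)·(1, 3) = (5, 11/3).

(5, 11/3)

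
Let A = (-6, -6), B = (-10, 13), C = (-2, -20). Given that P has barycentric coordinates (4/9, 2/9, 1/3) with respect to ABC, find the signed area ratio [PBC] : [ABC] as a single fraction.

The signed ratio [PBC]/[ABC] equals the barycentric coordinate of P at vertex A, which is 4/9.

4/9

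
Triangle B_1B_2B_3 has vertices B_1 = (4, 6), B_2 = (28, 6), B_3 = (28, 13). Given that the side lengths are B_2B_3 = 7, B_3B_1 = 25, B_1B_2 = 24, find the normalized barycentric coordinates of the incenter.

(1/8, 25/56, 3/7)

The incenter has barycentric coordinates proportional to the opposite side lengths: (7 : 25 : 24).
Normalizing by 7+25+24 = 56 gives (1/8, 25/56, 3/7).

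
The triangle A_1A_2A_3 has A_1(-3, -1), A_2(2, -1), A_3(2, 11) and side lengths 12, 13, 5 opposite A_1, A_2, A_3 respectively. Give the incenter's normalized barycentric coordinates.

(2/5, 13/30, 1/6)

The incenter has barycentric coordinates proportional to the opposite side lengths: (12 : 13 : 5).
Normalizing by 12+13+5 = 30 gives (2/5, 13/30, 1/6).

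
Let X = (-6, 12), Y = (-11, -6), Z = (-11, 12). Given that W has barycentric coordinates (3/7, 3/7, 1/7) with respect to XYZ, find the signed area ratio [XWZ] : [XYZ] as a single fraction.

The signed ratio [XWZ]/[XYZ] equals the barycentric coordinate of W at vertex Y, which is 3/7.

3/7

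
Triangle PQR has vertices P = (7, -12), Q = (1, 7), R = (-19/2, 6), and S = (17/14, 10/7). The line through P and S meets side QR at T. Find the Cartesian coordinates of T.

Barycentric coordinates of S with respect to PQR: (2/7, 4/7, 1/7).
On side QR the P-coordinate is zero; dropping S's P-weight 2/7 and renormalizing the remaining 4/7 : 1/7 gives weights 4/5, 1/5 on Q, R.
T = (4/5)·(1, 7) + (1/5)·(-19/2, 6) = (-11/10, 34/5).

(-11/10, 34/5)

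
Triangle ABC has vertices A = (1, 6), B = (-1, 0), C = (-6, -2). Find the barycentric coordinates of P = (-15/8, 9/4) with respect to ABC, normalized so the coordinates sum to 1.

(1/2, 1/8, 3/8)

Signed area of the reference triangle: [ABC] = ½·(1·(0−(-2)) + (-1)·(-2−6) + (-6)·(6−0)) = ½·(2 + 8 − 36) = -13.
[PBC] = ½·((-15/8)·(0−(-2)) + (-1)·(-2−(9/4)) + (-6)·(9/4−0)) = ½·(-15/4 + 17/4 − 27/2) = -13/2, so the A-coordinate is (-13/2)/(-13) = 1/2.
[APC] = ½·(1·(9/4−(-2)) + (-15/8)·(-2−6) + (-6)·(6−(9/4))) = ½·(17/4 + 15 − 45/2) = -13/8, so the B-coordinate is 1/8.
[ABP] = ½·(1·(0−(9/4)) + (-1)·(9/4−6) + (-15/8)·(6−0)) = ½·(-9/4 + 15/4 − 45/4) = -39/8, so the C-coordinate is 3/8.
Check: 1/2 + 1/8 + 3/8 = 1.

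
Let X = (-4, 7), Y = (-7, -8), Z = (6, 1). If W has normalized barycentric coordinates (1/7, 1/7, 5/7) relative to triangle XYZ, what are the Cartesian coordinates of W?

W = (1/7)·X + (1/7)·Y + (5/7)·Z.
x-coordinate: (1/7)·(-4) + (1/7)·(-7) + (5/7)·6 = 19/7.
y-coordinate: (1/7)·7 + (1/7)·(-8) + (5/7)·1 = 4/7.

(19/7, 4/7)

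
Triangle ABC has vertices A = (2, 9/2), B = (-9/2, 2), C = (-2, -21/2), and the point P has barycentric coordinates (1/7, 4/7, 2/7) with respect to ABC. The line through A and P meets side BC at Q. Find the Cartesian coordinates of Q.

(-11/3, -13/6)

Line AP meets BC where the A-coordinate vanishes; zeroing P's A-weight and renormalizing leaves B, C-weights 4/7 : 2/7 → (2/3, 1/3).
So Q = (2/3)·B + (1/3)·C = (-11/3, -13/6).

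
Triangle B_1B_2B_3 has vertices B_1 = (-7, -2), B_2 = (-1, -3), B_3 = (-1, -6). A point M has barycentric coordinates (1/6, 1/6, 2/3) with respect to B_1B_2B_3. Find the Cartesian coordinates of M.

(-2, -29/6)

M = (1/6)·B_1 + (1/6)·B_2 + (2/3)·B_3.
x-coordinate: (1/6)·(-7) + (1/6)·(-1) + (2/3)·(-1) = -2.
y-coordinate: (1/6)·(-2) + (1/6)·(-3) + (2/3)·(-6) = -29/6.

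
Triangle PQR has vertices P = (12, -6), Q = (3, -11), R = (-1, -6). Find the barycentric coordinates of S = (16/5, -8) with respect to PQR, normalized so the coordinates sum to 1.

Signed area of the reference triangle: [PQR] = ½·(12·(-11−(-6)) + 3·(-6−(-6)) + (-1)·(-6−(-11))) = ½·(-60 + 0 − 5) = -65/2.
[SQR] = ½·((16/5)·(-11−(-6)) + 3·(-6−(-8)) + (-1)·(-8−(-11))) = ½·(-16 + 6 − 3) = -13/2, so the P-coordinate is (-13/2)/(-65/2) = 1/5.
[PSR] = ½·(12·(-8−(-6)) + (16/5)·(-6−(-6)) + (-1)·(-6−(-8))) = ½·(-24 + 0 − 2) = -13, so the Q-coordinate is 2/5.
[PQS] = ½·(12·(-11−(-8)) + 3·(-8−(-6)) + (16/5)·(-6−(-11))) = ½·(-36 − 6 + 16) = -13, so the R-coordinate is 2/5.

(1/5, 2/5, 2/5)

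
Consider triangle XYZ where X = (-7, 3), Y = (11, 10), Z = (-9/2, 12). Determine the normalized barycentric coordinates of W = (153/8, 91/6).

(-2/3, 17/12, 1/4)

Signed area of the reference triangle: [XYZ] = ½·((-7)·(10−12) + 11·(12−3) + (-9/2)·(3−10)) = ½·(14 + 99 + 63/2) = 289/4.
[WYZ] = ½·((153/8)·(10−12) + 11·(12−(91/6)) + (-9/2)·(91/6−10)) = ½·(-153/4 − 209/6 − 93/4) = -289/6, so the X-coordinate is (-289/6)/(289/4) = -2/3.
[XWZ] = ½·((-7)·(91/6−12) + (153/8)·(12−3) + (-9/2)·(3−(91/6))) = ½·(-133/6 + 1377/8 + 219/4) = 4913/48, so the Y-coordinate is 17/12.
[XYW] = ½·((-7)·(10−(91/6)) + 11·(91/6−3) + (153/8)·(3−10)) = ½·(217/6 + 803/6 − 1071/8) = 289/16, so the Z-coordinate is 1/4.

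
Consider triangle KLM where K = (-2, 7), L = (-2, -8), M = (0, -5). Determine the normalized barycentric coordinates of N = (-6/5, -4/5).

(2/5, 1/5, 2/5)

Signed area of the reference triangle: [KLM] = ½·((-2)·(-8−(-5)) + (-2)·(-5−7) + 0·(7−(-8))) = ½·(6 + 24 + 0) = 15.
[NLM] = ½·((-6/5)·(-8−(-5)) + (-2)·(-5−(-4/5)) + 0·(-4/5−(-8))) = ½·(18/5 + 42/5 + 0) = 6, so the K-coordinate is 6/15 = 2/5.
[KNM] = ½·((-2)·(-4/5−(-5)) + (-6/5)·(-5−7) + 0·(7−(-4/5))) = ½·(-42/5 + 72/5 + 0) = 3, so the L-coordinate is 1/5.
[KLN] = ½·((-2)·(-8−(-4/5)) + (-2)·(-4/5−7) + (-6/5)·(7−(-8))) = ½·(72/5 + 78/5 − 18) = 6, so the M-coordinate is 2/5.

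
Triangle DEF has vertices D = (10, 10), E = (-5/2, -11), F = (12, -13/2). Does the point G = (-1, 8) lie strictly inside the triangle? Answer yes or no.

Barycentric coordinates of G: (1075/993, 742/993, -824/993).
The three coordinates are positive, positive, negative; a point is interior exactly when all three are positive.

no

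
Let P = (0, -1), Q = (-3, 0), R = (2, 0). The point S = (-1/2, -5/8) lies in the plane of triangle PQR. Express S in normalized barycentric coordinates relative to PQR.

(5/8, 1/4, 1/8)

Signed area of the reference triangle: [PQR] = ½·(0·(0−0) + (-3)·(0−(-1)) + 2·(-1−0)) = ½·(0 − 3 − 2) = -5/2.
[SQR] = ½·((-1/2)·(0−0) + (-3)·(0−(-5/8)) + 2·(-5/8−0)) = ½·(0 − 15/8 − 5/4) = -25/16, so the P-coordinate is (-25/16)/(-5/2) = 5/8.
[PSR] = ½·(0·(-5/8−0) + (-1/2)·(0−(-1)) + 2·(-1−(-5/8))) = ½·(0 − 1/2 − 3/4) = -5/8, so the Q-coordinate is 1/4.
[PQS] = ½·(0·(0−(-5/8)) + (-3)·(-5/8−(-1)) + (-1/2)·(-1−0)) = ½·(0 − 9/8 + 1/2) = -5/16, so the R-coordinate is 1/8.
Check: 5/8 + 1/4 + 1/8 = 1.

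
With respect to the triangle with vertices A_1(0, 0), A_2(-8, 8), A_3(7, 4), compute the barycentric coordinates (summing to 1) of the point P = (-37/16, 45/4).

(-13/16, 1, 13/16)

Signed area of the reference triangle: [A_1A_2A_3] = ½·(0·(8−4) + (-8)·(4−0) + 7·(0−8)) = ½·(0 − 32 − 56) = -44.
[PA_2A_3] = ½·((-37/16)·(8−4) + (-8)·(4−(45/4)) + 7·(45/4−8)) = ½·(-37/4 + 58 + 91/4) = 143/4, so the A_1-coordinate is (143/4)/(-44) = -13/16.
[A_1PA_3] = ½·(0·(45/4−4) + (-37/16)·(4−0) + 7·(0−(45/4))) = ½·(0 − 37/4 − 315/4) = -44, so the A_2-coordinate is 1.
[A_1A_2P] = ½·(0·(8−(45/4)) + (-8)·(45/4−0) + (-37/16)·(0−8)) = ½·(0 − 90 + 37/2) = -143/4, so the A_3-coordinate is 13/16.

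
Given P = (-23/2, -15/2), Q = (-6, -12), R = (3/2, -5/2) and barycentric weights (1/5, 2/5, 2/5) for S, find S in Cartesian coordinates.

S = (1/5)·P + (2/5)·Q + (2/5)·R.
x-coordinate: (1/5)·(-23/2) + (2/5)·(-6) + (2/5)·(3/2) = -41/10.
y-coordinate: (1/5)·(-15/2) + (2/5)·(-12) + (2/5)·(-5/2) = -73/10.

(-41/10, -73/10)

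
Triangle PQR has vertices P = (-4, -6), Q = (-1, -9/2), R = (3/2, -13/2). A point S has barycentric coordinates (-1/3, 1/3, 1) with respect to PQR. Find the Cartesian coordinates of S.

(5/2, -6)

S = (-1/3)·P + (1/3)·Q + 1·R.
x-coordinate: (-1/3)·(-4) + (1/3)·(-1) + 1·(3/2) = 5/2.
y-coordinate: (-1/3)·(-6) + (1/3)·(-9/2) + 1·(-13/2) = -6.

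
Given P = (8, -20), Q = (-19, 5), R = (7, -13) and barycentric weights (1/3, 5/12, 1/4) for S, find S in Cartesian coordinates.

S = (1/3)·P + (5/12)·Q + (1/4)·R.
x-coordinate: (1/3)·8 + (5/12)·(-19) + (1/4)·7 = -7/2.
y-coordinate: (1/3)·(-20) + (5/12)·5 + (1/4)·(-13) = -47/6.

(-7/2, -47/6)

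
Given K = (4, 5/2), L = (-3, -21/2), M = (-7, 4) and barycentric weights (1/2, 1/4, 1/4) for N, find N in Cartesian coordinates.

(-1/2, -3/8)

N = (1/2)·K + (1/4)·L + (1/4)·M.
x-coordinate: (1/2)·4 + (1/4)·(-3) + (1/4)·(-7) = -1/2.
y-coordinate: (1/2)·(5/2) + (1/4)·(-21/2) + (1/4)·4 = -3/8.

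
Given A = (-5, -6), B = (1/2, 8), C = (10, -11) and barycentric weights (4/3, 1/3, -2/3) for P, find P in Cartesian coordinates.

P = (4/3)·A + (1/3)·B + (-2/3)·C.
x-coordinate: (4/3)·(-5) + (1/3)·(1/2) + (-2/3)·10 = -79/6.
y-coordinate: (4/3)·(-6) + (1/3)·8 + (-2/3)·(-11) = 2.

(-79/6, 2)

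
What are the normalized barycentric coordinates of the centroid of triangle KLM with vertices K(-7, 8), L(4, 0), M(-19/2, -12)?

The centroid is the average of the vertices, so each weight is 1/3.

(1/3, 1/3, 1/3)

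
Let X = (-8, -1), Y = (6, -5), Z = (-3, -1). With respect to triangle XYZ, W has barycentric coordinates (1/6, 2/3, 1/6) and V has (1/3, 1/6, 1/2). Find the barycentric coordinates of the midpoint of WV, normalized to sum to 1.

(1/4, 5/12, 1/3)

Since both coordinate triples sum to 1, the midpoint's barycentrics are the componentwise average.
(1/6+1/3)/2 = 1/4; similarly 5/12 and 1/3.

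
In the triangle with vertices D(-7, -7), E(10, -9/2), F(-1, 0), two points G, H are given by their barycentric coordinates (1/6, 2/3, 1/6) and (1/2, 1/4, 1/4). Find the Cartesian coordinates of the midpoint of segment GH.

(49/24, -211/48)

Barycentric coordinates of the midpoint are the average: (1/3, 11/24, 5/24).
Converting: (1/3)·D + (11/24)·E + (5/24)·F = (49/24, -211/48).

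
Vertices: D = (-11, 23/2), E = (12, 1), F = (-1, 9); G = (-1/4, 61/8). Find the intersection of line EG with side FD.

Barycentric coordinates of G with respect to DEF: (1/4, 1/4, 1/2).
On side FD the E-coordinate is zero; dropping G's E-weight 1/4 and renormalizing the remaining 1/2 : 1/4 gives weights 2/3, 1/3 on F, D.
H = (2/3)·(-1, 9) + (1/3)·(-11, 23/2) = (-13/3, 59/6).

(-13/3, 59/6)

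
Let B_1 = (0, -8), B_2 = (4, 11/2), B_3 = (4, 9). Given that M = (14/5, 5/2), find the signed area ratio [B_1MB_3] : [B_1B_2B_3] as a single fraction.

2/5

[B_1B_2B_3] = ½·(0·(11/2−9) + 4·(9−(-8)) + 4·(-8−(11/2))) = ½·(0 + 68 − 54) = 7.
[B_1MB_3] = ½·(0·(5/2−9) + (14/5)·(9−(-8)) + 4·(-8−(5/2))) = ½·(0 + 238/5 − 42) = 14/5, so the ratio is (14/5)/7 = 2/5.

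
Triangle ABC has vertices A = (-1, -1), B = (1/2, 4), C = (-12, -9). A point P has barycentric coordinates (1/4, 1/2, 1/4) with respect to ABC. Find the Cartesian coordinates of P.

P = (1/4)·A + (1/2)·B + (1/4)·C.
x-coordinate: (1/4)·(-1) + (1/2)·(1/2) + (1/4)·(-12) = -3.
y-coordinate: (1/4)·(-1) + (1/2)·4 + (1/4)·(-9) = -1/2.

(-3, -1/2)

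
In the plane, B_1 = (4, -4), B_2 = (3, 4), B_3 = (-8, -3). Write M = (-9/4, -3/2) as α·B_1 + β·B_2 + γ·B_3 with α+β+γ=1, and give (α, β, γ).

Signed area of the reference triangle: [B_1B_2B_3] = ½·(4·(4−(-3)) + 3·(-3−(-4)) + (-8)·(-4−4)) = ½·(28 + 3 + 64) = 95/2.
[MB_2B_3] = ½·((-9/4)·(4−(-3)) + 3·(-3−(-3/2)) + (-8)·(-3/2−4)) = ½·(-63/4 − 9/2 + 44) = 95/8, so the B_1-coordinate is (95/8)/(95/2) = 1/4.
[B_1MB_3] = ½·(4·(-3/2−(-3)) + (-9/4)·(-3−(-4)) + (-8)·(-4−(-3/2))) = ½·(6 − 9/4 + 20) = 95/8, so the B_2-coordinate is 1/4.
[B_1B_2M] = ½·(4·(4−(-3/2)) + 3·(-3/2−(-4)) + (-9/4)·(-4−4)) = ½·(22 + 15/2 + 18) = 95/4, so the B_3-coordinate is 1/2.

(1/4, 1/4, 1/2)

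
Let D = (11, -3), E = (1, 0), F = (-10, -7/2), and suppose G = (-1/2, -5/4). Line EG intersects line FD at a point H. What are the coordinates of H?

(-3, -10/3)

Barycentric coordinates of G with respect to DEF: (1/8, 5/8, 1/4).
On side FD the E-coordinate is zero; dropping G's E-weight 5/8 and renormalizing the remaining 1/4 : 1/8 gives weights 2/3, 1/3 on F, D.
H = (2/3)·(-10, -7/2) + (1/3)·(11, -3) = (-3, -10/3).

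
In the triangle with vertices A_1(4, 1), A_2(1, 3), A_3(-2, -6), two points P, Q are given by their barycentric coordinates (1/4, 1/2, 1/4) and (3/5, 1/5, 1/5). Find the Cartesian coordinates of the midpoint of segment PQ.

(8/5, 1/8)

Barycentric coordinates of the midpoint are the average: (17/40, 7/20, 9/40).
Converting: (17/40)·A_1 + (7/20)·A_2 + (9/40)·A_3 = (8/5, 1/8).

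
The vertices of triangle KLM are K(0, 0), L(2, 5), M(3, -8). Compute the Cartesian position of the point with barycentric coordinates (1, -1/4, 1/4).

N = 1·K + (-1/4)·L + (1/4)·M.
x-coordinate: 1·0 + (-1/4)·2 + (1/4)·3 = 1/4.
y-coordinate: 1·0 + (-1/4)·5 + (1/4)·(-8) = -13/4.

(1/4, -13/4)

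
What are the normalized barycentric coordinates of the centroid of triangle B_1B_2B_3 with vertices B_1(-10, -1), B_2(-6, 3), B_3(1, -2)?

(1/3, 1/3, 1/3)

The centroid is the average of the vertices, so each weight is 1/3.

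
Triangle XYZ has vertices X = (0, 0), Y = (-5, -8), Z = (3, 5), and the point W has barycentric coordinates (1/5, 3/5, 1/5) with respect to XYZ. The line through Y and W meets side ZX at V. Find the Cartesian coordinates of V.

(3/2, 5/2)

Line YW meets ZX where the Y-coordinate vanishes; zeroing W's Y-weight and renormalizing leaves Z, X-weights 1/5 : 1/5 → (1/2, 1/2).
So V = (1/2)·Z + (1/2)·X = (3/2, 5/2).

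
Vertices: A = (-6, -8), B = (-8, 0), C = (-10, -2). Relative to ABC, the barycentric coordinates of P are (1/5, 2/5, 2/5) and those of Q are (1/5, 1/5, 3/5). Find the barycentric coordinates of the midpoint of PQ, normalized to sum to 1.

Since both coordinate triples sum to 1, the midpoint's barycentrics are the componentwise average.
(1/5+1/5)/2 = 1/5; similarly 3/10 and 1/2.

(1/5, 3/10, 1/2)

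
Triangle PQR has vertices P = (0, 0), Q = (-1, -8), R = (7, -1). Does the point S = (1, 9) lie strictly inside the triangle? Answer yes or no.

Barycentric coordinates of S: (122/57, -64/57, -1/57).
The three coordinates are positive, negative, negative; a point is interior exactly when all three are positive.

no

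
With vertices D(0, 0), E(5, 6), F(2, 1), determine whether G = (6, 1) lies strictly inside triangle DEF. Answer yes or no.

Barycentric coordinates of G: (-20/7, -4/7, 31/7).
The three coordinates are negative, negative, positive; a point is interior exactly when all three are positive.

no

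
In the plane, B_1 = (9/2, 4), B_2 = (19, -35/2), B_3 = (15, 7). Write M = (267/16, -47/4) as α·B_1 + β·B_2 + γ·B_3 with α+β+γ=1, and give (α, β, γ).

(1/8, 3/4, 1/8)

Signed area of the reference triangle: [B_1B_2B_3] = ½·((9/2)·(-35/2−7) + 19·(7−4) + 15·(4−(-35/2))) = ½·(-441/4 + 57 + 645/2) = 1077/8.
[MB_2B_3] = ½·((267/16)·(-35/2−7) + 19·(7−(-47/4)) + 15·(-47/4−(-35/2))) = ½·(-13083/32 + 1425/4 + 345/4) = 1077/64, so the B_1-coordinate is (1077/64)/(1077/8) = 1/8.
[B_1MB_3] = ½·((9/2)·(-47/4−7) + (267/16)·(7−4) + 15·(4−(-47/4))) = ½·(-675/8 + 801/16 + 945/4) = 3231/32, so the B_2-coordinate is 3/4.
[B_1B_2M] = ½·((9/2)·(-35/2−(-47/4)) + 19·(-47/4−4) + (267/16)·(4−(-35/2))) = ½·(-207/8 − 1197/4 + 11481/32) = 1077/64, so the B_3-coordinate is 1/8.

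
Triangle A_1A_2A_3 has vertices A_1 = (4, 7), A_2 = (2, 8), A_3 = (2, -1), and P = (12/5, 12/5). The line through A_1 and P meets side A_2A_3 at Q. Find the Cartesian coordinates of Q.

(2, 5/4)

Barycentric coordinates of P with respect to A_1A_2A_3: (1/5, 1/5, 3/5).
On side A_2A_3 the A_1-coordinate is zero; dropping P's A_1-weight 1/5 and renormalizing the remaining 1/5 : 3/5 gives weights 1/4, 3/4 on A_2, A_3.
Q = (1/4)·(2, 8) + (3/4)·(2, -1) = (2, 5/4).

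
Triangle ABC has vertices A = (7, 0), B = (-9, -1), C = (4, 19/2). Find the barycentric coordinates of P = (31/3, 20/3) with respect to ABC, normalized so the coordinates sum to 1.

(2/3, -1/3, 2/3)

Signed area of the reference triangle: [ABC] = ½·(7·(-1−(19/2)) + (-9)·(19/2−0) + 4·(0−(-1))) = ½·(-147/2 − 171/2 + 4) = -155/2.
[PBC] = ½·((31/3)·(-1−(19/2)) + (-9)·(19/2−(20/3)) + 4·(20/3−(-1))) = ½·(-217/2 − 51/2 + 92/3) = -155/3, so the A-coordinate is (-155/3)/(-155/2) = 2/3.
[APC] = ½·(7·(20/3−(19/2)) + (31/3)·(19/2−0) + 4·(0−(20/3))) = ½·(-119/6 + 589/6 − 80/3) = 155/6, so the B-coordinate is -1/3.
[ABP] = ½·(7·(-1−(20/3)) + (-9)·(20/3−0) + (31/3)·(0−(-1))) = ½·(-161/3 − 60 + 31/3) = -155/3, so the C-coordinate is 2/3.
Check: 2/3 − 1/3 + 2/3 = 1.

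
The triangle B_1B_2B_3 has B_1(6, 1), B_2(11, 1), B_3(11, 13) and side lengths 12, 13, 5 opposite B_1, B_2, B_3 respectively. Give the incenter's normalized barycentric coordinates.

The incenter has barycentric coordinates proportional to the opposite side lengths: (12 : 13 : 5).
Normalizing by 12+13+5 = 30 gives (2/5, 13/30, 1/6).

(2/5, 13/30, 1/6)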